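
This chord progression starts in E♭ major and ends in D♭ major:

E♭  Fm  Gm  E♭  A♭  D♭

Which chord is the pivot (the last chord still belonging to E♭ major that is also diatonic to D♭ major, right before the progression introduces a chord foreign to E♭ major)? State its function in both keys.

A♭ — IV in E♭ major, V in D♭ major

Chords diatonic to E♭ major: E♭, Fm, Gm, A♭, B♭, Cm, Ddim.
Reading the progression, the first chord not in that set is D♭, so the modulation leaves E♭ major there.
The chord immediately before D♭ is A♭, which is diatonic to both keys: IV in E♭ major and V in D♭ major.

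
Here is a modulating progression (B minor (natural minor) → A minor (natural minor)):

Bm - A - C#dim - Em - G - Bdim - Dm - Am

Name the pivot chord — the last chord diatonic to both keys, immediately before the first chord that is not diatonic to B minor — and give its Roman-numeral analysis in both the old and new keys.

G — VI in B minor, VII in A minor

Chords diatonic to B minor: Bm, C#dim, D, Em, F#m, G, A.
Reading the progression, the first chord not in that set is Bdim, so the modulation leaves B minor there.
The chord immediately before Bdim is G, which is diatonic to both keys: VI in B minor and VII in A minor.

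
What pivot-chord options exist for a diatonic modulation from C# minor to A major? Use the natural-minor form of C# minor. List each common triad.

C#m, E, F#m, A

Triads in C# minor (natural minor): C# minor (i), D# diminished (ii°), E major (III), F# minor (iv), G# minor (v), A major (VI), B major (VII).
Triads in A major: A major (I), B minor (ii), C# minor (iii), D major (IV), E major (V), F# minor (vi), G# diminished (vii°).
Shared triads with their functions: C# minor (i in C# minor, iii in A major); E major (III in C# minor, V in A major); F# minor (iv in C# minor, vi in A major); A major (VI in C# minor, I in A major).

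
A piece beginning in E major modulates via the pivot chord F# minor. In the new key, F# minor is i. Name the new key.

F# minor

The numeral i denotes a minor triad on scale degree 1. With F# on degree 1, the tonic of the new key is F#.
Degree 1 carries a minor triad in minor keys, so the destination is F# minor.
Check: the diatonic triads of F# minor (natural minor) are F#m (i), G#dim (ii°), A (III), Bm (iv), C#m (v), D (VI), E (VII) — F# minor is indeed i.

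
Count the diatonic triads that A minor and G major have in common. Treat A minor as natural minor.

Diatonic triads of A minor (natural minor): Am (i), Bdim (ii°), C (III), Dm (iv), Em (v), F (VI), G (VII).
Diatonic triads of G major: G (I), Am (ii), Bm (iii), C (IV), D (V), Em (vi), F#dim (vii°).
Matching root and quality in both lists: Am, C, Em, G.
That gives 4 common triads.

4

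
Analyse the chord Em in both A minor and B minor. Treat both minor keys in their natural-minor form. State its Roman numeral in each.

The scale of A minor (natural minor) is A B C D E F G; E is degree 5, and the triad built there (E-G-B) is minor, so it is v.
The scale of B minor (natural minor) is B C# D E F# G A; E is degree 4, and the triad built there (E-G-B) is minor, so it is iv.

v in A minor; iv in B minor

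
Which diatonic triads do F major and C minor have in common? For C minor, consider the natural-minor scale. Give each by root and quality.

Gm, Bb

Triads in F major: F major (I), G minor (ii), A minor (iii), Bb major (IV), C major (V), D minor (vi), E diminished (vii°).
Triads in C minor (natural minor): C minor (i), D diminished (ii°), Eb major (III), F minor (iv), G minor (v), Ab major (VI), Bb major (VII).
Shared triads with their functions: G minor (ii in F major, v in C minor); Bb major (IV in F major, VII in C minor).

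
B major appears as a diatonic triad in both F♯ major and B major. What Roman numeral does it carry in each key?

The scale of F♯ major is F♯ G♯ A♯ B C♯ D♯ E♯; B is degree 4, and the triad built there (B-D♯-F♯) is major, so it is IV.
The scale of B major is B C♯ D♯ E F♯ G♯ A♯; B is degree 1, and the triad built there (B-D♯-F♯) is major, so it is I.

IV in F♯ major; I in B major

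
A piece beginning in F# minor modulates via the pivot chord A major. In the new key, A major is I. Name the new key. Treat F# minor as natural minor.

The numeral I denotes a major triad on scale degree 1. With A on degree 1, the tonic of the new key is A.
Degree 1 carries a major triad in major keys, so the destination is A major.
Check: the diatonic triads of A major are A (I), Bm (ii), C#m (iii), D (IV), E (V), F#m (vi), G#dim (vii°) — A major is indeed I.

A major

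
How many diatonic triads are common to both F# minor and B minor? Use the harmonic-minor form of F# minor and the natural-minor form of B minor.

Diatonic triads of F# minor (harmonic minor): F# minor (i), G# diminished (ii°), A augmented (III+), B minor (iv), C# major (V), D major (VI), E# diminished (vii°).
Diatonic triads of B minor (natural minor): B minor (i), C# diminished (ii°), D major (III), E minor (iv), F# minor (v), G major (VI), A major (VII).
Matching root and quality in both lists: F# minor, B minor, D major.
That gives 3 common triads.

3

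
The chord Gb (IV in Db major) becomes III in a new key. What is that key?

Eb minor

The numeral III denotes a major triad on scale degree 3. With Gb on degree 3, the tonic of the new key is Eb.
Degree 3 carries a major triad in natural-minor keys, so the destination is Eb minor.
Check: the diatonic triads of Eb minor (natural minor) are Ebm (i), Fdim (ii°), Gb (III), Abm (iv), Bbm (v), Cb (VI), Db (VII) — Gb is indeed III.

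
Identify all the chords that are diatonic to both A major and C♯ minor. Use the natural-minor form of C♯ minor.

A, C♯m, E, F♯m

Triads in A major: A (I), Bm (ii), C♯m (iii), D (IV), E (V), F♯m (vi), G♯dim (vii°).
Triads in C♯ minor (natural minor): C♯m (i), D♯dim (ii°), E (III), F♯m (iv), G♯m (v), A (VI), B (VII).
Shared triads with their functions: A (I in A major, VI in C♯ minor); C♯m (iii in A major, i in C♯ minor); E (V in A major, III in C♯ minor); F♯m (vi in A major, iv in C♯ minor).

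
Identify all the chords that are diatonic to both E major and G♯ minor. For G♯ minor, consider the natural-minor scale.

Triads in E major: E major (I), F♯ minor (ii), G♯ minor (iii), A major (IV), B major (V), C♯ minor (vi), D♯ diminished (vii°).
Triads in G♯ minor (natural minor): G♯ minor (i), A♯ diminished (ii°), B major (III), C♯ minor (iv), D♯ minor (v), E major (VI), F♯ major (VII).
Shared triads with their functions: E major (I in E major, VI in G♯ minor); G♯ minor (iii in E major, i in G♯ minor); B major (V in E major, III in G♯ minor); C♯ minor (vi in E major, iv in G♯ minor).

E, G♯m, B, C♯m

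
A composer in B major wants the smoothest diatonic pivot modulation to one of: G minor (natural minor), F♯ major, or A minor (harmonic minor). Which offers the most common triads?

Triads of B major: B (I), C♯m (ii), D♯m (iii), E (IV), F♯ (V), G♯m (vi), A♯dim (vii°).
G minor (natural minor) shares 0: none.
F♯ major shares 4: B, D♯m, F♯, G♯m.
A minor (harmonic minor) shares 1: E.
The most common triads (4) are shared with F♯ major.

F♯ major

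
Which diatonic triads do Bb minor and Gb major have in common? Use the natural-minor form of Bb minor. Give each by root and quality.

Bbm, Db, Ebm, Gb

Triads in Bb minor (natural minor): Bbm (i), Cdim (ii°), Db (III), Ebm (iv), Fm (v), Gb (VI), Ab (VII).
Triads in Gb major: Gb (I), Abm (ii), Bbm (iii), Cb (IV), Db (V), Ebm (vi), Fdim (vii°).
Shared triads with their functions: Bbm (i in Bb minor, iii in Gb major); Db (III in Bb minor, V in Gb major); Ebm (iv in Bb minor, vi in Gb major); Gb (VI in Bb minor, I in Gb major).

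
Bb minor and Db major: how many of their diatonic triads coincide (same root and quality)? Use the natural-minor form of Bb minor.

7

Diatonic triads of Bb minor (natural minor): Bbm (i), Cdim (ii°), Db (III), Ebm (iv), Fm (v), Gb (VI), Ab (VII).
Diatonic triads of Db major: Db (I), Ebm (ii), Fm (iii), Gb (IV), Ab (V), Bbm (vi), Cdim (vii°).
Matching root and quality in both lists: Bbm, Cdim, Db, Ebm, Fm, Gb, Ab.
That gives 7 common triads.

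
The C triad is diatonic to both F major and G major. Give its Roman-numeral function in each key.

V in F major; IV in G major

The scale of F major is F G A Bb C D E; C is degree 5, and the triad built there (C-E-G) is major, so it is V.
The scale of G major is G A B C D E F#; C is degree 4, and the triad built there (C-E-G) is major, so it is IV.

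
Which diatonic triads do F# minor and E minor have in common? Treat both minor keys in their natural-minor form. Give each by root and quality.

Bm, D

Triads in F# minor (natural minor): F# minor (i), G# diminished (ii°), A major (III), B minor (iv), C# minor (v), D major (VI), E major (VII).
Triads in E minor (natural minor): E minor (i), F# diminished (ii°), G major (III), A minor (iv), B minor (v), C major (VI), D major (VII).
Shared triads with their functions: B minor (iv in F# minor, v in E minor); D major (VI in F# minor, VII in E minor).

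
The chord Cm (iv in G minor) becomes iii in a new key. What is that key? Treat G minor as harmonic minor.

The numeral iii denotes a minor triad on scale degree 3. With C on degree 3, the tonic of the new key is Ab.
Degree 3 carries a minor triad in major keys, so the destination is Ab major.
Check: the diatonic triads of Ab major are Ab (I), Bbm (ii), Cm (iii), Db (IV), Eb (V), Fm (vi), Gdim (vii°) — Cm is indeed iii.

Ab major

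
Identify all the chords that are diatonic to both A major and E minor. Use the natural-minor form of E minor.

Triads in A major: A (I), Bm (ii), C♯m (iii), D (IV), E (V), F♯m (vi), G♯dim (vii°).
Triads in E minor (natural minor): Em (i), F♯dim (ii°), G (III), Am (iv), Bm (v), C (VI), D (VII).
Shared triads with their functions: Bm (ii in A major, v in E minor); D (IV in A major, VII in E minor).

Bm, D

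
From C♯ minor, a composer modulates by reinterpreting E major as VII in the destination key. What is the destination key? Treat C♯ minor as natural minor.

F♯ minor

The numeral VII denotes a major triad on scale degree 7. With E on degree 7, the tonic of the new key is F♯.
Degree 7 carries a major triad in natural-minor keys, so the destination is F♯ minor.
Check: the diatonic triads of F♯ minor (natural minor) are F♯m (i), G♯dim (ii°), A (III), Bm (iv), C♯m (v), D (VI), E (VII) — E major is indeed VII.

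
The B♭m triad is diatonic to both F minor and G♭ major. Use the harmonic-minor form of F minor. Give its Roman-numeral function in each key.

iv in F minor; iii in G♭ major

The scale of F minor (harmonic minor) is F G A♭ B♭ C D♭ E; B♭ is degree 4, and the triad built there (B♭-D♭-F) is minor, so it is iv.
The scale of G♭ major is G♭ A♭ B♭ C♭ D♭ E♭ F; B♭ is degree 3, and the triad built there (B♭-D♭-F) is minor, so it is iii.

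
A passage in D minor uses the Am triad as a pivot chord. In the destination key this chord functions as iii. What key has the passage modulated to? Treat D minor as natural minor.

F major

The numeral iii denotes a minor triad on scale degree 3. With A on degree 3, the tonic of the new key is F.
Degree 3 carries a minor triad in major keys, so the destination is F major.
Check: the diatonic triads of F major are F (I), Gm (ii), Am (iii), Bb (IV), C (V), Dm (vi), Edim (vii°) — Am is indeed iii.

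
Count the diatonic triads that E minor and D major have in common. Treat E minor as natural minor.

Diatonic triads of E minor (natural minor): E minor (i), F# diminished (ii°), G major (III), A minor (iv), B minor (v), C major (VI), D major (VII).
Diatonic triads of D major: D major (I), E minor (ii), F# minor (iii), G major (IV), A major (V), B minor (vi), C# diminished (vii°).
Matching root and quality in both lists: E minor, G major, B minor, D major.
That gives 4 common triads.

4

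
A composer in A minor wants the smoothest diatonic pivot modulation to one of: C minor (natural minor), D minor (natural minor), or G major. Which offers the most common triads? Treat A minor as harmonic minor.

Triads of A minor (harmonic minor): A minor (i), B diminished (ii°), C augmented (III+), D minor (iv), E major (V), F major (VI), G# diminished (vii°).
C minor (natural minor) shares 0: none.
D minor (natural minor) shares 3: Am, Dm, F.
G major shares 1: Am.
The most common triads (3) are shared with D minor.

D minor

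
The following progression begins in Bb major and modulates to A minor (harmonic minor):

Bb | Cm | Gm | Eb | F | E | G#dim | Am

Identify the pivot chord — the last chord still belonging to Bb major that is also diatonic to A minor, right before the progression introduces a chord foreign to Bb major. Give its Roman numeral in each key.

Chords diatonic to Bb major: Bb, Cm, Dm, Eb, F, Gm, Adim.
Reading the progression, the first chord not in that set is E, so the modulation leaves Bb major there.
The chord immediately before E is F, which is diatonic to both keys: V in Bb major and VI in A minor.

F — V in Bb major, VI in A minor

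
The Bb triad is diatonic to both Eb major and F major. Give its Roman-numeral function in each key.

V in Eb major; IV in F major

The scale of Eb major is Eb F G Ab Bb C D; Bb is degree 5, and the triad built there (Bb-D-F) is major, so it is V.
The scale of F major is F G A Bb C D E; Bb is degree 4, and the triad built there (Bb-D-F) is major, so it is IV.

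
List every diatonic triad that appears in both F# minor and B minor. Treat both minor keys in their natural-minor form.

Triads in F# minor (natural minor): F# minor (i), G# diminished (ii°), A major (III), B minor (iv), C# minor (v), D major (VI), E major (VII).
Triads in B minor (natural minor): B minor (i), C# diminished (ii°), D major (III), E minor (iv), F# minor (v), G major (VI), A major (VII).
Shared triads with their functions: F# minor (i in F# minor, v in B minor); A major (III in F# minor, VII in B minor); B minor (iv in F# minor, i in B minor); D major (VI in F# minor, III in B minor).

F#m, A, Bm, D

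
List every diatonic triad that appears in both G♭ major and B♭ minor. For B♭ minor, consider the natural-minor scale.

Triads in G♭ major: G♭ major (I), A♭ minor (ii), B♭ minor (iii), C♭ major (IV), D♭ major (V), E♭ minor (vi), F diminished (vii°).
Triads in B♭ minor (natural minor): B♭ minor (i), C diminished (ii°), D♭ major (III), E♭ minor (iv), F minor (v), G♭ major (VI), A♭ major (VII).
Shared triads with their functions: G♭ major (I in G♭ major, VI in B♭ minor); B♭ minor (iii in G♭ major, i in B♭ minor); D♭ major (V in G♭ major, III in B♭ minor); E♭ minor (vi in G♭ major, iv in B♭ minor).

G♭, B♭m, D♭, E♭m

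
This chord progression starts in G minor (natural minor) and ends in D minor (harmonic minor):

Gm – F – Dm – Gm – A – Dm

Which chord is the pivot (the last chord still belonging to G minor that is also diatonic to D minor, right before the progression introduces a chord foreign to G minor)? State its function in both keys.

Gm — i in G minor, iv in D minor

Chords diatonic to G minor: Gm, Adim, Bb, Cm, Dm, Eb, F.
Reading the progression, the first chord not in that set is A, so the modulation leaves G minor there.
The chord immediately before A is Gm, which is diatonic to both keys: i in G minor and iv in D minor.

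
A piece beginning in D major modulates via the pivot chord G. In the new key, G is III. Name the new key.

E minor

The numeral III denotes a major triad on scale degree 3. With G on degree 3, the tonic of the new key is E.
Degree 3 carries a major triad in natural-minor keys, so the destination is E minor.
Check: the diatonic triads of E minor (natural minor) are Em (i), F♯dim (ii°), G (III), Am (iv), Bm (v), C (VI), D (VII) — G is indeed III.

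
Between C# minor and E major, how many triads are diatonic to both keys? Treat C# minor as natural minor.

Diatonic triads of C# minor (natural minor): C# minor (i), D# diminished (ii°), E major (III), F# minor (iv), G# minor (v), A major (VI), B major (VII).
Diatonic triads of E major: E major (I), F# minor (ii), G# minor (iii), A major (IV), B major (V), C# minor (vi), D# diminished (vii°).
Matching root and quality in both lists: C# minor, D# diminished, E major, F# minor, G# minor, A major, B major.
That gives 7 common triads.

7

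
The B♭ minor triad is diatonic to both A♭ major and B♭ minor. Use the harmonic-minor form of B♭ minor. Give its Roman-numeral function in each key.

ii in A♭ major; i in B♭ minor

The scale of A♭ major is A♭ B♭ C D♭ E♭ F G; B♭ is degree 2, and the triad built there (B♭-D♭-F) is minor, so it is ii.
The scale of B♭ minor (harmonic minor) is B♭ C D♭ E♭ F G♭ A; B♭ is degree 1, and the triad built there (B♭-D♭-F) is minor, so it is i.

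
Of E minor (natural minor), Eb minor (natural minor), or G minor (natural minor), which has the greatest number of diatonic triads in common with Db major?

Triads of Db major: Db major (I), Eb minor (ii), F minor (iii), Gb major (IV), Ab major (V), Bb minor (vi), C diminished (vii°).
E minor (natural minor) shares 0: none.
Eb minor (natural minor) shares 4: Db, Ebm, Gb, Bbm.
G minor (natural minor) shares 0: none.
The most common triads (4) are shared with Eb minor.

Eb minor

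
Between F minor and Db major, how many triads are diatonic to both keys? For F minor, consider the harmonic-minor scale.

Diatonic triads of F minor (harmonic minor): Fm (i), Gdim (ii°), Abaug (III+), Bbm (iv), C (V), Db (VI), Edim (vii°).
Diatonic triads of Db major: Db (I), Ebm (ii), Fm (iii), Gb (IV), Ab (V), Bbm (vi), Cdim (vii°).
Matching root and quality in both lists: Fm, Bbm, Db.
That gives 3 common triads.

3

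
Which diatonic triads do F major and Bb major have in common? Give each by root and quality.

F, Gm, Bb, Dm

Triads in F major: F (I), Gm (ii), Am (iii), Bb (IV), C (V), Dm (vi), Edim (vii°).
Triads in Bb major: Bb (I), Cm (ii), Dm (iii), Eb (IV), F (V), Gm (vi), Adim (vii°).
Shared triads with their functions: F (I in F major, V in Bb major); Gm (ii in F major, vi in Bb major); Bb (IV in F major, I in Bb major); Dm (vi in F major, iii in Bb major).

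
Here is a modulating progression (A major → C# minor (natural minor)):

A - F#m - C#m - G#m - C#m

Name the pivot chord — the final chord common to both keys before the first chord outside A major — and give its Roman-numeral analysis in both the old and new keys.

C#m — iii in A major, i in C# minor

Chords diatonic to A major: A, Bm, C#m, D, E, F#m, G#dim.
Reading the progression, the first chord not in that set is G#m, so the modulation leaves A major there.
The chord immediately before G#m is C#m, which is diatonic to both keys: iii in A major and i in C# minor.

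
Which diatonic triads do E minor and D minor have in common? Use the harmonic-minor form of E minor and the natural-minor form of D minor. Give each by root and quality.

Triads in E minor (harmonic minor): Em (i), F#dim (ii°), Gaug (III+), Am (iv), B (V), C (VI), D#dim (vii°).
Triads in D minor (natural minor): Dm (i), Edim (ii°), F (III), Gm (iv), Am (v), Bb (VI), C (VII).
Shared triads with their functions: Am (iv in E minor, v in D minor); C (VI in E minor, VII in D minor).

Am, C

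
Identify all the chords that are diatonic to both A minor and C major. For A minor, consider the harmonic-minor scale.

Triads in A minor (harmonic minor): A minor (i), B diminished (ii°), C augmented (III+), D minor (iv), E major (V), F major (VI), G# diminished (vii°).
Triads in C major: C major (I), D minor (ii), E minor (iii), F major (IV), G major (V), A minor (vi), B diminished (vii°).
Shared triads with their functions: A minor (i in A minor, vi in C major); B diminished (ii° in A minor, vii° in C major); D minor (iv in A minor, ii in C major); F major (VI in A minor, IV in C major).

Am, Bdim, Dm, F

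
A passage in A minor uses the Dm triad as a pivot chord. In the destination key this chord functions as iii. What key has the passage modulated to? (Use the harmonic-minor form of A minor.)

The numeral iii denotes a minor triad on scale degree 3. With D on degree 3, the tonic of the new key is Bb.
Degree 3 carries a minor triad in major keys, so the destination is Bb major.
Check: the diatonic triads of Bb major are Bb (I), Cm (ii), Dm (iii), Eb (IV), F (V), Gm (vi), Adim (vii°) — Dm is indeed iii.

Bb major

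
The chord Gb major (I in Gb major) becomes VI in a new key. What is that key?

Bb minor

The numeral VI denotes a major triad on scale degree 6. With Gb on degree 6, the tonic of the new key is Bb.
Degree 6 carries a major triad in minor keys, so the destination is Bb minor.
Check: the diatonic triads of Bb minor (natural minor) are Bbm (i), Cdim (ii°), Db (III), Ebm (iv), Fm (v), Gb (VI), Ab (VII) — Gb major is indeed VI.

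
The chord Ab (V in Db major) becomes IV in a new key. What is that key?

Eb major

The numeral IV denotes a major triad on scale degree 4. With Ab on degree 4, the tonic of the new key is Eb.
Degree 4 carries a major triad in major keys, so the destination is Eb major.
Check: the diatonic triads of Eb major are Eb (I), Fm (ii), Gm (iii), Ab (IV), Bb (V), Cm (vi), Ddim (vii°) — Ab is indeed IV.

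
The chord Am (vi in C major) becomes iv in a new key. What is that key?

E minor

The numeral iv denotes a minor triad on scale degree 4. With A on degree 4, the tonic of the new key is E.
Degree 4 carries a minor triad in minor keys, so the destination is E minor.
Check: the diatonic triads of E minor (natural minor) are Em (i), F#dim (ii°), G (III), Am (iv), Bm (v), C (VI), D (VII) — Am is indeed iv.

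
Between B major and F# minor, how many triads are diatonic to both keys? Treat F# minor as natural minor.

Diatonic triads of B major: B major (I), C# minor (ii), D# minor (iii), E major (IV), F# major (V), G# minor (vi), A# diminished (vii°).
Diatonic triads of F# minor (natural minor): F# minor (i), G# diminished (ii°), A major (III), B minor (iv), C# minor (v), D major (VI), E major (VII).
Matching root and quality in both lists: C# minor, E major.
That gives 2 common triads.

2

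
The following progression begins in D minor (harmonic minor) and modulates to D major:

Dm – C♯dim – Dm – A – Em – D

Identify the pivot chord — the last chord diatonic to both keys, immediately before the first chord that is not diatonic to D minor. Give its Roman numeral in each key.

Chords diatonic to D minor: Dm, Edim, Faug, Gm, A, B♭, C♯dim.
Reading the progression, the first chord not in that set is Em, so the modulation leaves D minor there.
The chord immediately before Em is A, which is diatonic to both keys: V in D minor and V in D major.

A — V in D minor, V in D major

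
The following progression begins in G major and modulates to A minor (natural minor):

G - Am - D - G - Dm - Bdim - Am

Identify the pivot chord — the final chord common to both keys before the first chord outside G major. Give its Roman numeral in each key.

G — I in G major, VII in A minor

Chords diatonic to G major: G, Am, Bm, C, D, Em, F♯dim.
Reading the progression, the first chord not in that set is Dm, so the modulation leaves G major there.
The chord immediately before Dm is G, which is diatonic to both keys: I in G major and VII in A minor.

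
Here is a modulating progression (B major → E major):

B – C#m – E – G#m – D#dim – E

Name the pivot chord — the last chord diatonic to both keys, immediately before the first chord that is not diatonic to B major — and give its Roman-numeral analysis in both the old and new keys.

Chords diatonic to B major: B, C#m, D#m, E, F#, G#m, A#dim.
Reading the progression, the first chord not in that set is D#dim, so the modulation leaves B major there.
The chord immediately before D#dim is G#m, which is diatonic to both keys: vi in B major and iii in E major.

G#m — vi in B major, iii in E major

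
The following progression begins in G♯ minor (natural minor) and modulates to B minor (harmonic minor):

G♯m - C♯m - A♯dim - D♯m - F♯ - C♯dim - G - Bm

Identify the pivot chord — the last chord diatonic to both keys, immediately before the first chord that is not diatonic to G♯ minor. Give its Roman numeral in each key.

F♯ — VII in G♯ minor, V in B minor

Chords diatonic to G♯ minor: G♯m, A♯dim, B, C♯m, D♯m, E, F♯.
Reading the progression, the first chord not in that set is C♯dim, so the modulation leaves G♯ minor there.
The chord immediately before C♯dim is F♯, which is diatonic to both keys: VII in G♯ minor and V in B minor.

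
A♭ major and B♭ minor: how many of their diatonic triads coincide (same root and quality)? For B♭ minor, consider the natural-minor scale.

4

Diatonic triads of A♭ major: A♭ (I), B♭m (ii), Cm (iii), D♭ (IV), E♭ (V), Fm (vi), Gdim (vii°).
Diatonic triads of B♭ minor (natural minor): B♭m (i), Cdim (ii°), D♭ (III), E♭m (iv), Fm (v), G♭ (VI), A♭ (VII).
Matching root and quality in both lists: A♭, B♭m, D♭, Fm.
That gives 4 common triads.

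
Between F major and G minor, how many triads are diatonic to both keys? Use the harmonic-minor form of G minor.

Diatonic triads of F major: F (I), Gm (ii), Am (iii), Bb (IV), C (V), Dm (vi), Edim (vii°).
Diatonic triads of G minor (harmonic minor): Gm (i), Adim (ii°), Bbaug (III+), Cm (iv), D (V), Eb (VI), F#dim (vii°).
Matching root and quality in both lists: Gm.
That gives 1 common triad.

1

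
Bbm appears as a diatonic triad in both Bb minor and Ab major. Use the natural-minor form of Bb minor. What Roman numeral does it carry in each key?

The scale of Bb minor (natural minor) is Bb C Db Eb F Gb Ab; Bb is degree 1, and the triad built there (Bb-Db-F) is minor, so it is i.
The scale of Ab major is Ab Bb C Db Eb F G; Bb is degree 2, and the triad built there (Bb-Db-F) is minor, so it is ii.

i in Bb minor; ii in Ab major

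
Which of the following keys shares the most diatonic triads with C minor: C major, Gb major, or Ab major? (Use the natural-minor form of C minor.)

Ab major

Triads of C minor (natural minor): C minor (i), D diminished (ii°), Eb major (III), F minor (iv), G minor (v), Ab major (VI), Bb major (VII).
C major shares 0: none.
Gb major shares 0: none.
Ab major shares 4: Cm, Eb, Fm, Ab.
The most common triads (4) are shared with Ab major.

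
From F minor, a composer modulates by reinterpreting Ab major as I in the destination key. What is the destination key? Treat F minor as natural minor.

Ab major

The numeral I denotes a major triad on scale degree 1. With Ab on degree 1, the tonic of the new key is Ab.
Degree 1 carries a major triad in major keys, so the destination is Ab major.
Check: the diatonic triads of Ab major are Ab (I), Bbm (ii), Cm (iii), Db (IV), Eb (V), Fm (vi), Gdim (vii°) — Ab major is indeed I.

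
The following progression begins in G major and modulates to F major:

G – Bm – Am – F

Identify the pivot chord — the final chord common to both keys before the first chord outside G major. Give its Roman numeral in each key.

Am — ii in G major, iii in F major

Chords diatonic to G major: G, Am, Bm, C, D, Em, F#dim.
Reading the progression, the first chord not in that set is F, so the modulation leaves G major there.
The chord immediately before F is Am, which is diatonic to both keys: ii in G major and iii in F major.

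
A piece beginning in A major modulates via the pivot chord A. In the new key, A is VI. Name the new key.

C# minor

The numeral VI denotes a major triad on scale degree 6. With A on degree 6, the tonic of the new key is C#.
Degree 6 carries a major triad in minor keys, so the destination is C# minor.
Check: the diatonic triads of C# minor (natural minor) are C#m (i), D#dim (ii°), E (III), F#m (iv), G#m (v), A (VI), B (VII) — A is indeed VI.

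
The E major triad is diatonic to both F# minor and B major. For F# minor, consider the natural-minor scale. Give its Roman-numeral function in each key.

The scale of F# minor (natural minor) is F# G# A B C# D E; E is degree 7, and the triad built there (E-G#-B) is major, so it is VII.
The scale of B major is B C# D# E F# G# A#; E is degree 4, and the triad built there (E-G#-B) is major, so it is IV.

VII in F# minor; IV in B major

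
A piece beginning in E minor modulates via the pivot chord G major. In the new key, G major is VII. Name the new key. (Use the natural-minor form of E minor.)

The numeral VII denotes a major triad on scale degree 7. With G on degree 7, the tonic of the new key is A.
Degree 7 carries a major triad in natural-minor keys, so the destination is A minor.
Check: the diatonic triads of A minor (natural minor) are Am (i), Bdim (ii°), C (III), Dm (iv), Em (v), F (VI), G (VII) — G major is indeed VII.

A minor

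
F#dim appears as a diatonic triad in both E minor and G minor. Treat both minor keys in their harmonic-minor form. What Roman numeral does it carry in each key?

The scale of E minor (harmonic minor) is E F# G A B C D#; F# is degree 2, and the triad built there (F#-A-C) is diminished, so it is ii°.
The scale of G minor (harmonic minor) is G A Bb C D Eb F#; F# is degree 7, and the triad built there (F#-A-C) is diminished, so it is vii°.

ii° in E minor; vii° in G minor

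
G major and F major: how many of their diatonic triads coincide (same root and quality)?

2

Diatonic triads of G major: G major (I), A minor (ii), B minor (iii), C major (IV), D major (V), E minor (vi), F# diminished (vii°).
Diatonic triads of F major: F major (I), G minor (ii), A minor (iii), Bb major (IV), C major (V), D minor (vi), E diminished (vii°).
Matching root and quality in both lists: A minor, C major.
That gives 2 common triads.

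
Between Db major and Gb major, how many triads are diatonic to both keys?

Diatonic triads of Db major: Db major (I), Eb minor (ii), F minor (iii), Gb major (IV), Ab major (V), Bb minor (vi), C diminished (vii°).
Diatonic triads of Gb major: Gb major (I), Ab minor (ii), Bb minor (iii), Cb major (IV), Db major (V), Eb minor (vi), F diminished (vii°).
Matching root and quality in both lists: Db major, Eb minor, Gb major, Bb minor.
That gives 4 common triads.

4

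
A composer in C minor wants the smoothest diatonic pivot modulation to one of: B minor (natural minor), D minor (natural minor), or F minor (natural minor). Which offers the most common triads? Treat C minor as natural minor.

F minor

Triads of C minor (natural minor): Cm (i), Ddim (ii°), Eb (III), Fm (iv), Gm (v), Ab (VI), Bb (VII).
B minor (natural minor) shares 0: none.
D minor (natural minor) shares 2: Gm, Bb.
F minor (natural minor) shares 4: Cm, Eb, Fm, Ab.
The most common triads (4) are shared with F minor.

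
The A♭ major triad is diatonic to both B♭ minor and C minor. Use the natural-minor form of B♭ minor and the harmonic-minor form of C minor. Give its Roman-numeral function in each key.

The scale of B♭ minor (natural minor) is B♭ C D♭ E♭ F G♭ A♭; A♭ is degree 7, and the triad built there (A♭-C-E♭) is major, so it is VII.
The scale of C minor (harmonic minor) is C D E♭ F G A♭ B; A♭ is degree 6, and the triad built there (A♭-C-E♭) is major, so it is VI.

VII in B♭ minor; VI in C minor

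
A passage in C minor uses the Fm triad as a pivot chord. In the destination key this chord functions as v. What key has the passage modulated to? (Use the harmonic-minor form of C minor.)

Bb minor

The numeral v denotes a minor triad on scale degree 5. With F on degree 5, the tonic of the new key is Bb.
Degree 5 carries a minor triad in natural-minor keys, so the destination is Bb minor.
Check: the diatonic triads of Bb minor (natural minor) are Bbm (i), Cdim (ii°), Db (III), Ebm (iv), Fm (v), Gb (VI), Ab (VII) — Fm is indeed v.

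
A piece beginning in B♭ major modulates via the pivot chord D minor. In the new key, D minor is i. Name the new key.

D minor

The numeral i denotes a minor triad on scale degree 1. With D on degree 1, the tonic of the new key is D.
Degree 1 carries a minor triad in minor keys, so the destination is D minor.
Check: the diatonic triads of D minor (natural minor) are Dm (i), Edim (ii°), F (III), Gm (iv), Am (v), B♭ (VI), C (VII) — D minor is indeed i.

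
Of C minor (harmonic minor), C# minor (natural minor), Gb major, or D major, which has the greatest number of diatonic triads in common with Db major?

Triads of Db major: Db (I), Ebm (ii), Fm (iii), Gb (IV), Ab (V), Bbm (vi), Cdim (vii°).
C minor (harmonic minor) shares 2: Fm, Ab.
C# minor (natural minor) shares 0: none.
Gb major shares 4: Db, Ebm, Gb, Bbm.
D major shares 0: none.
The most common triads (4) are shared with Gb major.

Gb major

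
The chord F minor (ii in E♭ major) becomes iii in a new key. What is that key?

The numeral iii denotes a minor triad on scale degree 3. With F on degree 3, the tonic of the new key is D♭.
Degree 3 carries a minor triad in major keys, so the destination is D♭ major.
Check: the diatonic triads of D♭ major are D♭ (I), E♭m (ii), Fm (iii), G♭ (IV), A♭ (V), B♭m (vi), Cdim (vii°) — F minor is indeed iii.

D♭ major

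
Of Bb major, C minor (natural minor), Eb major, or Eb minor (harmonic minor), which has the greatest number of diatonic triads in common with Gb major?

Eb minor

Triads of Gb major: Gb major (I), Ab minor (ii), Bb minor (iii), Cb major (IV), Db major (V), Eb minor (vi), F diminished (vii°).
Bb major shares 0: none.
C minor (natural minor) shares 0: none.
Eb major shares 0: none.
Eb minor (harmonic minor) shares 4: Abm, Cb, Ebm, Fdim.
The most common triads (4) are shared with Eb minor.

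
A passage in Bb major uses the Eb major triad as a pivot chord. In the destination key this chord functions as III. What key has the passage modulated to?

The numeral III denotes a major triad on scale degree 3. With Eb on degree 3, the tonic of the new key is C.
Degree 3 carries a major triad in natural-minor keys, so the destination is C minor.
Check: the diatonic triads of C minor (natural minor) are Cm (i), Ddim (ii°), Eb (III), Fm (iv), Gm (v), Ab (VI), Bb (VII) — Eb major is indeed III.

C minor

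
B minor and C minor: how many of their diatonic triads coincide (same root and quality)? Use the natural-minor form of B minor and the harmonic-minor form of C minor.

1

Diatonic triads of B minor (natural minor): Bm (i), C#dim (ii°), D (III), Em (iv), F#m (v), G (VI), A (VII).
Diatonic triads of C minor (harmonic minor): Cm (i), Ddim (ii°), Ebaug (III+), Fm (iv), G (V), Ab (VI), Bdim (vii°).
Matching root and quality in both lists: G.
That gives 1 common triad.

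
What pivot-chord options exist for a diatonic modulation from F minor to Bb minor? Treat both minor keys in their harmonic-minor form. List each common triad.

Triads in F minor (harmonic minor): Fm (i), Gdim (ii°), Abaug (III+), Bbm (iv), C (V), Db (VI), Edim (vii°).
Triads in Bb minor (harmonic minor): Bbm (i), Cdim (ii°), Dbaug (III+), Ebm (iv), F (V), Gb (VI), Adim (vii°).
Shared triads with their functions: Bbm (iv in F minor, i in Bb minor).

Bbm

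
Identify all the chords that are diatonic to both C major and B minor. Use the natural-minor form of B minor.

Triads in C major: C (I), Dm (ii), Em (iii), F (IV), G (V), Am (vi), Bdim (vii°).
Triads in B minor (natural minor): Bm (i), C♯dim (ii°), D (III), Em (iv), F♯m (v), G (VI), A (VII).
Shared triads with their functions: Em (iii in C major, iv in B minor); G (V in C major, VI in B minor).

Em, G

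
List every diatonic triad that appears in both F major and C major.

F, Am, C, Dm

Triads in F major: F major (I), G minor (ii), A minor (iii), B♭ major (IV), C major (V), D minor (vi), E diminished (vii°).
Triads in C major: C major (I), D minor (ii), E minor (iii), F major (IV), G major (V), A minor (vi), B diminished (vii°).
Shared triads with their functions: F major (I in F major, IV in C major); A minor (iii in F major, vi in C major); C major (V in F major, I in C major); D minor (vi in F major, ii in C major).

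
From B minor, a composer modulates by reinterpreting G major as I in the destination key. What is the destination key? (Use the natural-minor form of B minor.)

The numeral I denotes a major triad on scale degree 1. With G on degree 1, the tonic of the new key is G.
Degree 1 carries a major triad in major keys, so the destination is G major.
Check: the diatonic triads of G major are G (I), Am (ii), Bm (iii), C (IV), D (V), Em (vi), F♯dim (vii°) — G major is indeed I.

G major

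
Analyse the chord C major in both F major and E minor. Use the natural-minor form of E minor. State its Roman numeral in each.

The scale of F major is F G A Bb C D E; C is degree 5, and the triad built there (C-E-G) is major, so it is V.
The scale of E minor (natural minor) is E F# G A B C D; C is degree 6, and the triad built there (C-E-G) is major, so it is VI.

V in F major; VI in E minor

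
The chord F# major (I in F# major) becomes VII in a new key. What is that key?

G# minor

The numeral VII denotes a major triad on scale degree 7. With F# on degree 7, the tonic of the new key is G#.
Degree 7 carries a major triad in natural-minor keys, so the destination is G# minor.
Check: the diatonic triads of G# minor (natural minor) are G#m (i), A#dim (ii°), B (III), C#m (iv), D#m (v), E (VI), F# (VII) — F# major is indeed VII.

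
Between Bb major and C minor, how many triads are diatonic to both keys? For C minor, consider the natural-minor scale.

Diatonic triads of Bb major: Bb (I), Cm (ii), Dm (iii), Eb (IV), F (V), Gm (vi), Adim (vii°).
Diatonic triads of C minor (natural minor): Cm (i), Ddim (ii°), Eb (III), Fm (iv), Gm (v), Ab (VI), Bb (VII).
Matching root and quality in both lists: Bb, Cm, Eb, Gm.
That gives 4 common triads.

4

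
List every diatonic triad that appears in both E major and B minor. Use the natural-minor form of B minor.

F#m, A

Triads in E major: E (I), F#m (ii), G#m (iii), A (IV), B (V), C#m (vi), D#dim (vii°).
Triads in B minor (natural minor): Bm (i), C#dim (ii°), D (III), Em (iv), F#m (v), G (VI), A (VII).
Shared triads with their functions: F#m (ii in E major, v in B minor); A (IV in E major, VII in B minor).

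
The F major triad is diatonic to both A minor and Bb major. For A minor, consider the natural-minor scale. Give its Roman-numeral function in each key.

VI in A minor; V in Bb major

The scale of A minor (natural minor) is A B C D E F G; F is degree 6, and the triad built there (F-A-C) is major, so it is VI.
The scale of Bb major is Bb C D Eb F G A; F is degree 5, and the triad built there (F-A-C) is major, so it is V.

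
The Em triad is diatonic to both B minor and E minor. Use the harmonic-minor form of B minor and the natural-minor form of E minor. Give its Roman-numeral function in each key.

The scale of B minor (harmonic minor) is B C# D E F# G A#; E is degree 4, and the triad built there (E-G-B) is minor, so it is iv.
The scale of E minor (natural minor) is E F# G A B C D; E is degree 1, and the triad built there (E-G-B) is minor, so it is i.

iv in B minor; i in E minor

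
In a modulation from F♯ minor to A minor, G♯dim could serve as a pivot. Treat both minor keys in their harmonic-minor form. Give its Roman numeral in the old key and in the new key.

ii° in F♯ minor; vii° in A minor

The scale of F♯ minor (harmonic minor) is F♯ G♯ A B C♯ D E♯; G♯ is degree 2, and the triad built there (G♯-B-D) is diminished, so it is ii°.
The scale of A minor (harmonic minor) is A B C D E F G♯; G♯ is degree 7, and the triad built there (G♯-B-D) is diminished, so it is vii°.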